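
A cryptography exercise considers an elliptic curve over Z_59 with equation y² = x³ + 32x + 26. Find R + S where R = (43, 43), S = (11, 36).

(27, 49)

(43, 43) + (11, 36). λ = (36 - 43)/(11 - 43) ≡ 52/27 mod 59. 27⁻¹ ≡ 35 (mod 59) since 27·35 = 945 ≡ 1, so λ ≡ 50.
  x = λ² - 43 - 11 = 2500 - 54 ≡ 27; y = λ·(43 - 27) - 43 ≡ 49. → (27, 49)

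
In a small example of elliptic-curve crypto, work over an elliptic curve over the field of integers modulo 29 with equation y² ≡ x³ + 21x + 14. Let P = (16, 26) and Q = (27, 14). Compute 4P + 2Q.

First 4P:
Repeated addition: build up to 4P.
2P: tangent at (16, 26): λ = (3·16² + 21)/(2·26) ≡ 6/23. 23⁻¹ ≡ 24 (mod 29) since 23·24 = 552 ≡ 1, so λ ≡ 6·24 ≡ 28.
  x = λ² - 16 - 16 = 784 - 32 ≡ 27; y = λ·(16 - 27) - 26 ≡ 14. → (27, 14)
3P: (27, 14) + (16, 26). λ = (26 - 14)/(16 - 27) ≡ 12/18 mod 29. 18⁻¹ ≡ 21 (mod 29) since 18·21 = 378 ≡ 1, so λ ≡ 20.
  x = λ² - 27 - 16 = 400 - 43 ≡ 9; y = λ·(27 - 9) - 14 ≡ 27. → (9, 27)
4P: (9, 27) + (16, 26). λ = (26 - 27)/(16 - 9) ≡ 28/7 mod 29. 7⁻¹ ≡ 25 (mod 29), so λ ≡ 4.
  x = λ² - 9 - 16 = 16 - 25 ≡ 20; y = λ·(9 - 20) - 27 ≡ 16. → (20, 16)
4P = (20, 16).
Next 2Q:
Repeated addition: build up to 2Q.
2Q: tangent at (27, 14): λ = (3·27² + 21)/(2·14) ≡ 4/28. 28⁻¹ ≡ 28 (mod 29) since 28·28 = 784 ≡ 1, so λ ≡ 4·28 ≡ 25.
  x = λ² - 27 - 27 = 625 - 54 ≡ 20; y = λ·(27 - 20) - 14 ≡ 16. → (20, 16)
2Q = (20, 16).
Finally 4P + 2Q:
tangent at (20, 16): λ = (3·20² + 21)/(2·16) ≡ 3/3. 3⁻¹ ≡ 10 (mod 29) since 3·10 = 30 ≡ 1, so λ ≡ 3·10 ≡ 1.
  x = λ² - 20 - 20 = 1 - 40 ≡ 19; y = λ·(20 - 19) - 16 ≡ 14. → (19, 14)

(19, 14)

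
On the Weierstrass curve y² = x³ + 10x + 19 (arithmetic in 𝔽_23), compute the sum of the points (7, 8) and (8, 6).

(7, 8) + (8, 6). λ = (6 - 8)/(8 - 7) ≡ 21/1 mod 23. 1⁻¹ ≡ 1 (mod 23) since 1·1 = 1 ≡ 1, so λ ≡ 21.
  x = λ² - 7 - 8 = 441 - 15 ≡ 12; y = λ·(7 - 12) - 8 ≡ 2. → (12, 2)

(12, 2)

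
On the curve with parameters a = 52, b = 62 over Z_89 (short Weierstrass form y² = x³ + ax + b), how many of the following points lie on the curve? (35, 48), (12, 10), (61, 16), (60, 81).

3

(35, 48): 48² ≡ 79, rhs ≡ 79 → on.
(12, 10): 10² ≡ 11, rhs ≡ 11 → on.
(61, 16): 16² ≡ 78, rhs ≡ 61 → off.
(60, 81): 81² ≡ 64, rhs ≡ 64 → on.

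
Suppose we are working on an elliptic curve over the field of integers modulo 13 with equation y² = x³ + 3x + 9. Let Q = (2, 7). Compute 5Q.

(0, 3)

Repeated addition: build up to 5Q.
2Q: tangent at (2, 7): λ = (3·2² + 3)/(2·7) ≡ 2/1. 1⁻¹ ≡ 1 (mod 13) since 1·1 = 1 ≡ 1, so λ ≡ 2·1 ≡ 2.
  x = λ² - 2 - 2 = 4 - 4 ≡ 0; y = λ·(2 - 0) - 7 ≡ 10. → (0, 10)
3Q: (0, 10) + (2, 7). λ = (7 - 10)/(2 - 0) ≡ 10/2 mod 13. 2⁻¹ ≡ 7 (mod 13), so λ ≡ 5.
  x = λ² - 0 - 2 = 25 - 2 ≡ 10; y = λ·(0 - 10) - 10 ≡ 5. → (10, 5)
4Q: (10, 5) + (2, 7). λ = (7 - 5)/(2 - 10) ≡ 2/5 mod 13. 5⁻¹ ≡ 8 (mod 13) since 5·8 = 40 ≡ 1, so λ ≡ 3.
  x = λ² - 10 - 2 = 9 - 12 ≡ 10; y = λ·(10 - 10) - 5 ≡ 8. → (10, 8)
5Q: (10, 8) + (2, 7). λ = (7 - 8)/(2 - 10) ≡ 12/5 mod 13. 5⁻¹ ≡ 8 (mod 13), so λ ≡ 5.
  x = λ² - 10 - 2 = 25 - 12 ≡ 0; y = λ·(10 - 0) - 8 ≡ 3. → (0, 3)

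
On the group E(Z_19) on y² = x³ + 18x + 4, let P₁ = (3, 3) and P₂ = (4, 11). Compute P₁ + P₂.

(0, 2)

(3, 3) + (4, 11). λ = (11 - 3)/(4 - 3) ≡ 8/1 mod 19. 1⁻¹ ≡ 1 (mod 19), so λ ≡ 8.
  x = λ² - 3 - 4 = 64 - 7 ≡ 0; y = λ·(3 - 0) - 3 ≡ 2. → (0, 2)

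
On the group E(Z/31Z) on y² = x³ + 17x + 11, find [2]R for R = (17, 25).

tangent at (17, 25): λ = (3·17² + 17)/(2·25) ≡ 16/19. 19⁻¹ ≡ 18 (mod 31) since 19·18 = 342 ≡ 1, so λ ≡ 16·18 ≡ 9.
  x = λ² - 17 - 17 = 81 - 34 ≡ 16; y = λ·(17 - 16) - 25 ≡ 15. → (16, 15)

(16, 15)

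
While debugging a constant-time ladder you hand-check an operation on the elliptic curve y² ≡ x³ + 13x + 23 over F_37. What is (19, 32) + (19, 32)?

(35, 27)

tangent at (19, 32): λ = (3·19² + 13)/(2·32) ≡ 23/27. 27⁻¹ ≡ 11 (mod 37), so λ ≡ 23·11 ≡ 31.
  x = λ² - 19 - 19 = 961 - 38 ≡ 35; y = λ·(19 - 35) - 32 ≡ 27. → (35, 27)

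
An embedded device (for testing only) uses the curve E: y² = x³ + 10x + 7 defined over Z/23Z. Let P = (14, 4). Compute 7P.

Repeated addition: build up to 7P.
2P: tangent at (14, 4): λ = (3·14² + 10)/(2·4) ≡ 0/8. 8⁻¹ ≡ 3 (mod 23) since 8·3 = 24 ≡ 1, so λ ≡ 0·3 ≡ 0.
  x = λ² - 14 - 14 = 0 - 28 ≡ 18; y = λ·(14 - 18) - 4 ≡ 19. → (18, 19)
3P: (18, 19) + (14, 4). λ = (4 - 19)/(14 - 18) ≡ 8/19 mod 23. 19⁻¹ ≡ 17 (mod 23) since 19·17 = 323 ≡ 1, so λ ≡ 21.
  x = λ² - 18 - 14 = 441 - 32 ≡ 18; y = λ·(18 - 18) - 19 ≡ 4. → (18, 4)
4P: (18, 4) + (14, 4). λ = (4 - 4)/(14 - 18) ≡ 0/19 mod 23. 19⁻¹ ≡ 17 (mod 23), so λ ≡ 0.
  x = λ² - 18 - 14 = 0 - 32 ≡ 14; y = λ·(18 - 14) - 4 ≡ 19. → (14, 19)
5P: (14, 19) + (14, 4): same x and y₁ ≡ -y₂, so the sum is O.
6P: O + (14, 4) = (14, 4) (identity).
7P: tangent at (14, 4): λ = (3·14² + 10)/(2·4) ≡ 0/8. 8⁻¹ ≡ 3 (mod 23) since 8·3 = 24 ≡ 1, so λ ≡ 0·3 ≡ 0.
  x = λ² - 14 - 14 = 0 - 28 ≡ 18; y = λ·(14 - 18) - 4 ≡ 19. → (18, 19)

(18, 19)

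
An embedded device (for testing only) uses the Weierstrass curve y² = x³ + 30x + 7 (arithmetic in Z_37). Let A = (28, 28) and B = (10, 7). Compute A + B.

(28, 28) + (10, 7). λ = (7 - 28)/(10 - 28) ≡ 16/19 mod 37. 19⁻¹ ≡ 2 (mod 37) since 19·2 = 38 ≡ 1, so λ ≡ 32.
  x = λ² - 28 - 10 = 1024 - 38 ≡ 24; y = λ·(28 - 24) - 28 ≡ 26. → (24, 26)

(24, 26)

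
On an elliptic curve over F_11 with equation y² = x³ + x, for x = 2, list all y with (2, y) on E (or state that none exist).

x³ + 1x + 0 = 10 ≡ 10 (mod 11).
10 is a non-residue mod 11; no y exists.

none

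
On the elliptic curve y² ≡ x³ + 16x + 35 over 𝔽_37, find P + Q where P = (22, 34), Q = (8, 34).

(22, 34) + (8, 34). λ = (34 - 34)/(8 - 22) ≡ 0/23 mod 37. 23⁻¹ ≡ 29 (mod 37), so λ ≡ 0.
  x = λ² - 22 - 8 = 0 - 30 ≡ 7; y = λ·(22 - 7) - 34 ≡ 3. → (7, 3)

(7, 3)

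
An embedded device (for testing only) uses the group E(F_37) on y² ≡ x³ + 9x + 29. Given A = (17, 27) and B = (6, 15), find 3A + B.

(11, 4)

First 3A:
Repeated addition: build up to 3A.
2A: tangent at (17, 27): λ = (3·17² + 9)/(2·27) ≡ 25/17. 17⁻¹ ≡ 24 (mod 37), so λ ≡ 25·24 ≡ 8.
  x = λ² - 17 - 17 = 64 - 34 ≡ 30; y = λ·(17 - 30) - 27 ≡ 17. → (30, 17)
3A: (30, 17) + (17, 27). λ = (27 - 17)/(17 - 30) ≡ 10/24 mod 37. 24⁻¹ ≡ 17 (mod 37) since 24·17 = 408 ≡ 1, so λ ≡ 22.
  x = λ² - 30 - 17 = 484 - 47 ≡ 30; y = λ·(30 - 30) - 17 ≡ 20. → (30, 20)
3A = (30, 20).
Finally 3A + B:
(30, 20) + (6, 15). λ = (15 - 20)/(6 - 30) ≡ 32/13 mod 37. 13⁻¹ ≡ 20 (mod 37), so λ ≡ 11.
  x = λ² - 30 - 6 = 121 - 36 ≡ 11; y = λ·(30 - 11) - 20 ≡ 4. → (11, 4)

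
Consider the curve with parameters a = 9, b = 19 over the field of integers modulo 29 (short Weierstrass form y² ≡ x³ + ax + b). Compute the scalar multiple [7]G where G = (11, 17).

(11, 17)

Double-and-add on 7 = (111)₂. Start with G = (11, 17) for the leading 1-bit.
double: tangent at (11, 17): λ = (3·11² + 9)/(2·17) ≡ 24/5. 5⁻¹ ≡ 6 (mod 29), so λ ≡ 24·6 ≡ 28.
  x = λ² - 11 - 11 = 784 - 22 ≡ 8; y = λ·(11 - 8) - 17 ≡ 9. → (8, 9)
add G: (8, 9) + (11, 17). λ = (17 - 9)/(11 - 8) ≡ 8/3 mod 29. 3⁻¹ ≡ 10 (mod 29) since 3·10 = 30 ≡ 1, so λ ≡ 22.
  x = λ² - 8 - 11 = 484 - 19 ≡ 1; y = λ·(8 - 1) - 9 ≡ 0. → (1, 0)
double: (1, 0) + (1, 0): same x and y₁ ≡ -y₂, so the sum is ∞.
add G: ∞ + (11, 17) = (11, 17) (identity).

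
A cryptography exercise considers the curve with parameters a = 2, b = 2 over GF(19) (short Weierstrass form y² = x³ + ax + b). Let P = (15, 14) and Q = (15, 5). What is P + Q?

O

The two points share x = 15 and their y-coordinates satisfy 14 + 5 ≡ 0 (mod 19), so they are inverses. Their sum is O.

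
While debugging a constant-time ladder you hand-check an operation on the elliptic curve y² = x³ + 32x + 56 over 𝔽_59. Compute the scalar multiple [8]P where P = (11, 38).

(10, 45)

Repeated addition: build up to 8P.
2P: tangent at (11, 38): λ = (3·11² + 32)/(2·38) ≡ 41/17. 17⁻¹ ≡ 7 (mod 59), so λ ≡ 41·7 ≡ 51.
  x = λ² - 11 - 11 = 2601 - 22 ≡ 42; y = λ·(11 - 42) - 38 ≡ 33. → (42, 33)
3P: (42, 33) + (11, 38). λ = (38 - 33)/(11 - 42) ≡ 5/28 mod 59. 28⁻¹ ≡ 19 (mod 59) since 28·19 = 532 ≡ 1, so λ ≡ 36.
  x = λ² - 42 - 11 = 1296 - 53 ≡ 4; y = λ·(42 - 4) - 33 ≡ 37. → (4, 37)
4P: (4, 37) + (11, 38). λ = (38 - 37)/(11 - 4) ≡ 1/7 mod 59. 7⁻¹ ≡ 17 (mod 59), so λ ≡ 17.
  x = λ² - 4 - 11 = 289 - 15 ≡ 38; y = λ·(4 - 38) - 37 ≡ 34. → (38, 34)
5P: (38, 34) + (11, 38). λ = (38 - 34)/(11 - 38) ≡ 4/32 mod 59. 32⁻¹ ≡ 24 (mod 59), so λ ≡ 37.
  x = λ² - 38 - 11 = 1369 - 49 ≡ 22; y = λ·(38 - 22) - 34 ≡ 27. → (22, 27)
6P: (22, 27) + (11, 38). λ = (38 - 27)/(11 - 22) ≡ 11/48 mod 59. 48⁻¹ ≡ 16 (mod 59) since 48·16 = 768 ≡ 1, so λ ≡ 58.
  x = λ² - 22 - 11 = 3364 - 33 ≡ 27; y = λ·(22 - 27) - 27 ≡ 37. → (27, 37)
7P: (27, 37) + (11, 38). λ = (38 - 37)/(11 - 27) ≡ 1/43 mod 59. 43⁻¹ ≡ 11 (mod 59), so λ ≡ 11.
  x = λ² - 27 - 11 = 121 - 38 ≡ 24; y = λ·(27 - 24) - 37 ≡ 55. → (24, 55)
8P: (24, 55) + (11, 38). λ = (38 - 55)/(11 - 24) ≡ 42/46 mod 59. 46⁻¹ ≡ 9 (mod 59), so λ ≡ 24.
  x = λ² - 24 - 11 = 576 - 35 ≡ 10; y = λ·(24 - 10) - 55 ≡ 45. → (10, 45)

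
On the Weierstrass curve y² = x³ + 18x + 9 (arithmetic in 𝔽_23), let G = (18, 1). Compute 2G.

(16, 0)

tangent at (18, 1): λ = (3·18² + 18)/(2·1) ≡ 1/2. 2⁻¹ ≡ 12 (mod 23), so λ ≡ 1·12 ≡ 12.
  x = λ² - 18 - 18 = 144 - 36 ≡ 16; y = λ·(18 - 16) - 1 ≡ 0. → (16, 0)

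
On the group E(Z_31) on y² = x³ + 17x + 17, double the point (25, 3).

(6, 26)

tangent at (25, 3): λ = (3·25² + 17)/(2·3) ≡ 1/6. 6⁻¹ ≡ 26 (mod 31), so λ ≡ 1·26 ≡ 26.
  x = λ² - 25 - 25 = 676 - 50 ≡ 6; y = λ·(25 - 6) - 3 ≡ 26. → (6, 26)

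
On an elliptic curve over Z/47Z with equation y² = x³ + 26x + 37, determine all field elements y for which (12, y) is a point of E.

3, 44

x³ + 26x + 37 = 2077 ≡ 9 (mod 47).
Square roots of 9 mod 47: 3 and 44 (since 3² = 9 ≡ 9).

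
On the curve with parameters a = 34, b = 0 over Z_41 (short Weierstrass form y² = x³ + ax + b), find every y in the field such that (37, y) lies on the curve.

13, 28

x³ + 34x + 0 = 51911 ≡ 5 (mod 41).
Square roots of 5 mod 41: 13 and 28 (since 13² = 169 ≡ 5).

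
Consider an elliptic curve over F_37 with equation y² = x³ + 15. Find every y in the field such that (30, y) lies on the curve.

x³ + 0x + 15 = 27015 ≡ 5 (mod 37).
5 is a non-residue mod 37; no y exists.

none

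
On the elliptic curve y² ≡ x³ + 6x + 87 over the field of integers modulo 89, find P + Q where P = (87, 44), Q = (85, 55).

(87, 44) + (85, 55). λ = (55 - 44)/(85 - 87) ≡ 11/87 mod 89. 87⁻¹ ≡ 44 (mod 89), so λ ≡ 39.
  x = λ² - 87 - 85 = 1521 - 172 ≡ 14; y = λ·(87 - 14) - 44 ≡ 44. → (14, 44)

(14, 44)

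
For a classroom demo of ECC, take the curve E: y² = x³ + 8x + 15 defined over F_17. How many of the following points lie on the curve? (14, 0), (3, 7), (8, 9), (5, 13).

2

(14, 0): 0² ≡ 0, rhs ≡ 15 → off.
(3, 7): 7² ≡ 15, rhs ≡ 15 → on.
(8, 9): 9² ≡ 13, rhs ≡ 13 → on.
(5, 13): 13² ≡ 16, rhs ≡ 10 → off.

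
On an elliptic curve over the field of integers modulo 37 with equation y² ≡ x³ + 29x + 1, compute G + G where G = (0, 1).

(16, 26)

tangent at (0, 1): λ = (3·0² + 29)/(2·1) ≡ 29/2. 2⁻¹ ≡ 19 (mod 37), so λ ≡ 29·19 ≡ 33.
  x = λ² - 0 - 0 = 1089 - 0 ≡ 16; y = λ·(0 - 16) - 1 ≡ 26. → (16, 26)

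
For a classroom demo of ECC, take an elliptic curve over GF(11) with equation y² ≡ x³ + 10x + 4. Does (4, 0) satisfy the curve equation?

no

y² = 0² ≡ 0; x³ + 10x + 4 = 108 ≡ 9 (mod 11). 0 ≠ 9.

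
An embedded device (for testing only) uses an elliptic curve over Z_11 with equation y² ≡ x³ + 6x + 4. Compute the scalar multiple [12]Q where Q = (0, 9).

Repeated addition: build up to 12Q.
2Q: tangent at (0, 9): λ = (3·0² + 6)/(2·9) ≡ 6/7. 7⁻¹ ≡ 8 (mod 11), so λ ≡ 6·8 ≡ 4.
  x = λ² - 0 - 0 = 16 - 0 ≡ 5; y = λ·(0 - 5) - 9 ≡ 4. → (5, 4)
3Q: (5, 4) + (0, 9). λ = (9 - 4)/(0 - 5) ≡ 5/6 mod 11. 6⁻¹ ≡ 2 (mod 11), so λ ≡ 10.
  x = λ² - 5 - 0 = 100 - 5 ≡ 7; y = λ·(5 - 7) - 4 ≡ 9. → (7, 9)
4Q: (7, 9) + (0, 9). λ = (9 - 9)/(0 - 7) ≡ 0/4 mod 11. 4⁻¹ ≡ 3 (mod 11), so λ ≡ 0.
  x = λ² - 7 - 0 = 0 - 7 ≡ 4; y = λ·(7 - 4) - 9 ≡ 2. → (4, 2)
5Q: (4, 2) + (0, 9). λ = (9 - 2)/(0 - 4) ≡ 7/7 mod 11. 7⁻¹ ≡ 8 (mod 11) since 7·8 = 56 ≡ 1, so λ ≡ 1.
  x = λ² - 4 - 0 = 1 - 4 ≡ 8; y = λ·(4 - 8) - 2 ≡ 5. → (8, 5)
6Q: (8, 5) + (0, 9). λ = (9 - 5)/(0 - 8) ≡ 4/3 mod 11. 3⁻¹ ≡ 4 (mod 11) since 3·4 = 12 ≡ 1, so λ ≡ 5.
  x = λ² - 8 - 0 = 25 - 8 ≡ 6; y = λ·(8 - 6) - 5 ≡ 5. → (6, 5)
7Q: (6, 5) + (0, 9). λ = (9 - 5)/(0 - 6) ≡ 4/5 mod 11. 5⁻¹ ≡ 9 (mod 11), so λ ≡ 3.
  x = λ² - 6 - 0 = 9 - 6 ≡ 3; y = λ·(6 - 3) - 5 ≡ 4. → (3, 4)
8Q: (3, 4) + (0, 9). λ = (9 - 4)/(0 - 3) ≡ 5/8 mod 11. 8⁻¹ ≡ 7 (mod 11), so λ ≡ 2.
  x = λ² - 3 - 0 = 4 - 3 ≡ 1; y = λ·(3 - 1) - 4 ≡ 0. → (1, 0)
9Q: (1, 0) + (0, 9). λ = (9 - 0)/(0 - 1) ≡ 9/10 mod 11. 10⁻¹ ≡ 10 (mod 11) since 10·10 = 100 ≡ 1, so λ ≡ 2.
  x = λ² - 1 - 0 = 4 - 1 ≡ 3; y = λ·(1 - 3) - 0 ≡ 7. → (3, 7)
10Q: (3, 7) + (0, 9). λ = (9 - 7)/(0 - 3) ≡ 2/8 mod 11. 8⁻¹ ≡ 7 (mod 11) since 8·7 = 56 ≡ 1, so λ ≡ 3.
  x = λ² - 3 - 0 = 9 - 3 ≡ 6; y = λ·(3 - 6) - 7 ≡ 6. → (6, 6)
11Q: (6, 6) + (0, 9). λ = (9 - 6)/(0 - 6) ≡ 3/5 mod 11. 5⁻¹ ≡ 9 (mod 11) since 5·9 = 45 ≡ 1, so λ ≡ 5.
  x = λ² - 6 - 0 = 25 - 6 ≡ 8; y = λ·(6 - 8) - 6 ≡ 6. → (8, 6)
12Q: (8, 6) + (0, 9). λ = (9 - 6)/(0 - 8) ≡ 3/3 mod 11. 3⁻¹ ≡ 4 (mod 11), so λ ≡ 1.
  x = λ² - 8 - 0 = 1 - 8 ≡ 4; y = λ·(8 - 4) - 6 ≡ 9. → (4, 9)

(4, 9)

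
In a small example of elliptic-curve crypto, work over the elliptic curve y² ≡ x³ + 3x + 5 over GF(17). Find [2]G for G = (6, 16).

(4, 9)

tangent at (6, 16): λ = (3·6² + 3)/(2·16) ≡ 9/15. 15⁻¹ ≡ 8 (mod 17), so λ ≡ 9·8 ≡ 4.
  x = λ² - 6 - 6 = 16 - 12 ≡ 4; y = λ·(6 - 4) - 16 ≡ 9. → (4, 9)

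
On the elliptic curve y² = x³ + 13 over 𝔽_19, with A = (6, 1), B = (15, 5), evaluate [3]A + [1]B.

(17, 9)

First 3A:
Repeated addition: build up to 3A.
2A: tangent at (6, 1): λ = (3·6² + 0)/(2·1) ≡ 13/2. 2⁻¹ ≡ 10 (mod 19), so λ ≡ 13·10 ≡ 16.
  x = λ² - 6 - 6 = 256 - 12 ≡ 16; y = λ·(6 - 16) - 1 ≡ 10. → (16, 10)
3A: (16, 10) + (6, 1). λ = (1 - 10)/(6 - 16) ≡ 10/9 mod 19. 9⁻¹ ≡ 17 (mod 19) since 9·17 = 153 ≡ 1, so λ ≡ 18.
  x = λ² - 16 - 6 = 324 - 22 ≡ 17; y = λ·(16 - 17) - 10 ≡ 10. → (17, 10)
3A = (17, 10).
Finally 3A + B:
(17, 10) + (15, 5). λ = (5 - 10)/(15 - 17) ≡ 14/17 mod 19. 17⁻¹ ≡ 9 (mod 19) since 17·9 = 153 ≡ 1, so λ ≡ 12.
  x = λ² - 17 - 15 = 144 - 32 ≡ 17; y = λ·(17 - 17) - 10 ≡ 9. → (17, 9)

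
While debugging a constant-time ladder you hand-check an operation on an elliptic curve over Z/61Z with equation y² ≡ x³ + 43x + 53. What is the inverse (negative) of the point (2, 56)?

-(2, 56) = (2, -56 mod 61) = (2, 5).

(2, 5)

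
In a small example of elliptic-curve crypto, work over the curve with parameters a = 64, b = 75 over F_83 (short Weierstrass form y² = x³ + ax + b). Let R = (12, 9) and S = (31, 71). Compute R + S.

(18, 2)

(12, 9) + (31, 71). λ = (71 - 9)/(31 - 12) ≡ 62/19 mod 83. 19⁻¹ ≡ 35 (mod 83), so λ ≡ 12.
  x = λ² - 12 - 31 = 144 - 43 ≡ 18; y = λ·(12 - 18) - 9 ≡ 2. → (18, 2)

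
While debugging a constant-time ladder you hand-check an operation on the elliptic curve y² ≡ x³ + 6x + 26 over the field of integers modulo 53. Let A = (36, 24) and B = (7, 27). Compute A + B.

(39, 22)

(36, 24) + (7, 27). λ = (27 - 24)/(7 - 36) ≡ 3/24 mod 53. 24⁻¹ ≡ 42 (mod 53), so λ ≡ 20.
  x = λ² - 36 - 7 = 400 - 43 ≡ 39; y = λ·(36 - 39) - 24 ≡ 22. → (39, 22)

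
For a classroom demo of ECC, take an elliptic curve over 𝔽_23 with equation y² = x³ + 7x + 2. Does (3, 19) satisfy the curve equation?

y² = 19² ≡ 16; x³ + 7x + 2 = 50 ≡ 4 (mod 23). 16 ≠ 4.

no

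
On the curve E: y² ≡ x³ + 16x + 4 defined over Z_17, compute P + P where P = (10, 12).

(15, 10)

tangent at (10, 12): λ = (3·10² + 16)/(2·12) ≡ 10/7. 7⁻¹ ≡ 5 (mod 17) since 7·5 = 35 ≡ 1, so λ ≡ 10·5 ≡ 16.
  x = λ² - 10 - 10 = 256 - 20 ≡ 15; y = λ·(10 - 15) - 12 ≡ 10. → (15, 10)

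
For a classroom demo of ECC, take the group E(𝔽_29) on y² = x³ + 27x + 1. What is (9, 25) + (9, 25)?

tangent at (9, 25): λ = (3·9² + 27)/(2·25) ≡ 9/21. 21⁻¹ ≡ 18 (mod 29) since 21·18 = 378 ≡ 1, so λ ≡ 9·18 ≡ 17.
  x = λ² - 9 - 9 = 289 - 18 ≡ 10; y = λ·(9 - 10) - 25 ≡ 16. → (10, 16)

(10, 16)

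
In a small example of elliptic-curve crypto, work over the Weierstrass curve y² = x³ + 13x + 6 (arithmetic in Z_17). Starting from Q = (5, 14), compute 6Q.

(13, 14)

Double-and-add on 6 = (110)₂. Start with Q = (5, 14) for the leading 1-bit.
double: tangent at (5, 14): λ = (3·5² + 13)/(2·14) ≡ 3/11. 11⁻¹ ≡ 14 (mod 17) since 11·14 = 154 ≡ 1, so λ ≡ 3·14 ≡ 8.
  x = λ² - 5 - 5 = 64 - 10 ≡ 3; y = λ·(5 - 3) - 14 ≡ 2. → (3, 2)
add Q: (3, 2) + (5, 14). λ = (14 - 2)/(5 - 3) ≡ 12/2 mod 17. 2⁻¹ ≡ 9 (mod 17) since 2·9 = 18 ≡ 1, so λ ≡ 6.
  x = λ² - 3 - 5 = 36 - 8 ≡ 11; y = λ·(3 - 11) - 2 ≡ 1. → (11, 1)
double: tangent at (11, 1): λ = (3·11² + 13)/(2·1) ≡ 2/2. 2⁻¹ ≡ 9 (mod 17), so λ ≡ 2·9 ≡ 1.
  x = λ² - 11 - 11 = 1 - 22 ≡ 13; y = λ·(11 - 13) - 1 ≡ 14. → (13, 14)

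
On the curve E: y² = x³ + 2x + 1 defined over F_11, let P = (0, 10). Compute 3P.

(8, 10)

Repeated addition: build up to 3P.
2P: tangent at (0, 10): λ = (3·0² + 2)/(2·10) ≡ 2/9. 9⁻¹ ≡ 5 (mod 11), so λ ≡ 2·5 ≡ 10.
  x = λ² - 0 - 0 = 100 - 0 ≡ 1; y = λ·(0 - 1) - 10 ≡ 2. → (1, 2)
3P: (1, 2) + (0, 10). λ = (10 - 2)/(0 - 1) ≡ 8/10 mod 11. 10⁻¹ ≡ 10 (mod 11), so λ ≡ 3.
  x = λ² - 1 - 0 = 9 - 1 ≡ 8; y = λ·(1 - 8) - 2 ≡ 10. → (8, 10)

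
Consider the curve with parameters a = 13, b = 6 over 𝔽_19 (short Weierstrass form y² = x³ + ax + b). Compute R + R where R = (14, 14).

(16, 15)

tangent at (14, 14): λ = (3·14² + 13)/(2·14) ≡ 12/9. 9⁻¹ ≡ 17 (mod 19), so λ ≡ 12·17 ≡ 14.
  x = λ² - 14 - 14 = 196 - 28 ≡ 16; y = λ·(14 - 16) - 14 ≡ 15. → (16, 15)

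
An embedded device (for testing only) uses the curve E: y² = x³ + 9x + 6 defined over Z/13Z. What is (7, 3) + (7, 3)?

(12, 10)

tangent at (7, 3): λ = (3·7² + 9)/(2·3) ≡ 0/6. 6⁻¹ ≡ 11 (mod 13), so λ ≡ 0·11 ≡ 0.
  x = λ² - 7 - 7 = 0 - 14 ≡ 12; y = λ·(7 - 12) - 3 ≡ 10. → (12, 10)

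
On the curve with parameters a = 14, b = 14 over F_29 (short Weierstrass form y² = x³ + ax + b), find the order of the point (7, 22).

2P: tangent at (7, 22): λ = (3·7² + 14)/(2·22) ≡ 16/15. 15⁻¹ ≡ 2 (mod 29), so λ ≡ 16·2 ≡ 3.
  x = λ² - 7 - 7 = 9 - 14 ≡ 24; y = λ·(7 - 24) - 22 ≡ 14. → (24, 14)
3P: (24, 14) + (7, 22). λ = (22 - 14)/(7 - 24) ≡ 8/12 mod 29. 12⁻¹ ≡ 17 (mod 29) since 12·17 = 204 ≡ 1, so λ ≡ 20.
  x = λ² - 24 - 7 = 400 - 31 ≡ 21; y = λ·(24 - 21) - 14 ≡ 17. → (21, 17)
4P: (21, 17) + (7, 22). λ = (22 - 17)/(7 - 21) ≡ 5/15 mod 29. 15⁻¹ ≡ 2 (mod 29), so λ ≡ 10.
  x = λ² - 21 - 7 = 100 - 28 ≡ 14; y = λ·(21 - 14) - 17 ≡ 24. → (14, 24)
5P: (14, 24) + (7, 22). λ = (22 - 24)/(7 - 14) ≡ 27/22 mod 29. 22⁻¹ ≡ 4 (mod 29), so λ ≡ 21.
  x = λ² - 14 - 7 = 441 - 21 ≡ 14; y = λ·(14 - 14) - 24 ≡ 5. → (14, 5)
6P: (14, 5) + (7, 22). λ = (22 - 5)/(7 - 14) ≡ 17/22 mod 29. 22⁻¹ ≡ 4 (mod 29), so λ ≡ 10.
  x = λ² - 14 - 7 = 100 - 21 ≡ 21; y = λ·(14 - 21) - 5 ≡ 12. → (21, 12)
7P: (21, 12) + (7, 22). λ = (22 - 12)/(7 - 21) ≡ 10/15 mod 29. 15⁻¹ ≡ 2 (mod 29), so λ ≡ 20.
  x = λ² - 21 - 7 = 400 - 28 ≡ 24; y = λ·(21 - 24) - 12 ≡ 15. → (24, 15)
8P: (24, 15) + (7, 22). λ = (22 - 15)/(7 - 24) ≡ 7/12 mod 29. 12⁻¹ ≡ 17 (mod 29), so λ ≡ 3.
  x = λ² - 24 - 7 = 9 - 31 ≡ 7; y = λ·(24 - 7) - 15 ≡ 7. → (7, 7)
9P: (7, 7) + (7, 22): same x and y₁ ≡ -y₂, so the sum is O.
9P = O, so the order is 9.

9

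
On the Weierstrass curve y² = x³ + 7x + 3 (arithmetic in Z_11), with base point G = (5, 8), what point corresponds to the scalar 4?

Repeated addition: build up to 4G.
2G: tangent at (5, 8): λ = (3·5² + 7)/(2·8) ≡ 5/5. 5⁻¹ ≡ 9 (mod 11) since 5·9 = 45 ≡ 1, so λ ≡ 5·9 ≡ 1.
  x = λ² - 5 - 5 = 1 - 10 ≡ 2; y = λ·(5 - 2) - 8 ≡ 6. → (2, 6)
3G: (2, 6) + (5, 8). λ = (8 - 6)/(5 - 2) ≡ 2/3 mod 11. 3⁻¹ ≡ 4 (mod 11), so λ ≡ 8.
  x = λ² - 2 - 5 = 64 - 7 ≡ 2; y = λ·(2 - 2) - 6 ≡ 5. → (2, 5)
4G: (2, 5) + (5, 8). λ = (8 - 5)/(5 - 2) ≡ 3/3 mod 11. 3⁻¹ ≡ 4 (mod 11), so λ ≡ 1.
  x = λ² - 2 - 5 = 1 - 7 ≡ 5; y = λ·(2 - 5) - 5 ≡ 3. → (5, 3)

(5, 3)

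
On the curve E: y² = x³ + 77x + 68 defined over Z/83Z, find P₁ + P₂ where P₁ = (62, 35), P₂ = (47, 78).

(18, 27)

(62, 35) + (47, 78). λ = (78 - 35)/(47 - 62) ≡ 43/68 mod 83. 68⁻¹ ≡ 11 (mod 83), so λ ≡ 58.
  x = λ² - 62 - 47 = 3364 - 109 ≡ 18; y = λ·(62 - 18) - 35 ≡ 27. → (18, 27)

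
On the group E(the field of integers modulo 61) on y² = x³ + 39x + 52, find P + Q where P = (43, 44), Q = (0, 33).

(43, 44) + (0, 33). λ = (33 - 44)/(0 - 43) ≡ 50/18 mod 61. 18⁻¹ ≡ 17 (mod 61), so λ ≡ 57.
  x = λ² - 43 - 0 = 3249 - 43 ≡ 34; y = λ·(43 - 34) - 44 ≡ 42. → (34, 42)

(34, 42)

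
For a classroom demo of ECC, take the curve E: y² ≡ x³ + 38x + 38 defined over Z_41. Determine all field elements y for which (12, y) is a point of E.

x³ + 38x + 38 = 2222 ≡ 8 (mod 41).
Square roots of 8 mod 41: 7 and 34 (since 7² = 49 ≡ 8).

7, 34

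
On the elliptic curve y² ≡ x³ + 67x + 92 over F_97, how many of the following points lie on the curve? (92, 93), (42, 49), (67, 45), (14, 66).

3

(92, 93): 93² ≡ 16, rhs ≡ 20 → off.
(42, 49): 49² ≡ 73, rhs ≡ 73 → on.
(67, 45): 45² ≡ 85, rhs ≡ 85 → on.
(14, 66): 66² ≡ 88, rhs ≡ 88 → on.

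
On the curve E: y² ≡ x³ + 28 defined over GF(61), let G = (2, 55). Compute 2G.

(58, 1)

tangent at (2, 55): λ = (3·2² + 0)/(2·55) ≡ 12/49. 49⁻¹ ≡ 5 (mod 61) since 49·5 = 245 ≡ 1, so λ ≡ 12·5 ≡ 60.
  x = λ² - 2 - 2 = 3600 - 4 ≡ 58; y = λ·(2 - 58) - 55 ≡ 1. → (58, 1)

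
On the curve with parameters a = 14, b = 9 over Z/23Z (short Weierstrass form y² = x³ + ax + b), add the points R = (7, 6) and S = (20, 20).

(9, 6)

(7, 6) + (20, 20). λ = (20 - 6)/(20 - 7) ≡ 14/13 mod 23. 13⁻¹ ≡ 16 (mod 23), so λ ≡ 17.
  x = λ² - 7 - 20 = 289 - 27 ≡ 9; y = λ·(7 - 9) - 6 ≡ 6. → (9, 6)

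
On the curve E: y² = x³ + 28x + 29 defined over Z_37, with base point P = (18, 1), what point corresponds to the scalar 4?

(25, 0)

Double-and-add on 4 = (100)₂. Start with P = (18, 1) for the leading 1-bit.
double: tangent at (18, 1): λ = (3·18² + 28)/(2·1) ≡ 1/2. 2⁻¹ ≡ 19 (mod 37), so λ ≡ 1·19 ≡ 19.
  x = λ² - 18 - 18 = 361 - 36 ≡ 29; y = λ·(18 - 29) - 1 ≡ 12. → (29, 12)
double: tangent at (29, 12): λ = (3·29² + 28)/(2·12) ≡ 35/24. 24⁻¹ ≡ 17 (mod 37), so λ ≡ 35·17 ≡ 3.
  x = λ² - 29 - 29 = 9 - 58 ≡ 25; y = λ·(29 - 25) - 12 ≡ 0. → (25, 0)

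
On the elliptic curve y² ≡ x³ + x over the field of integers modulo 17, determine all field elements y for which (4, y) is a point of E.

x³ + 1x + 0 = 68 ≡ 0 (mod 17).
Only y = 0 satisfies y² ≡ 0.

0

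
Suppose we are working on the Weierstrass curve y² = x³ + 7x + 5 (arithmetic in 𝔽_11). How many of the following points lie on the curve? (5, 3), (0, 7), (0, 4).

(5, 3): 3² ≡ 9, rhs ≡ 0 → off.
(0, 7): 7² ≡ 5, rhs ≡ 5 → on.
(0, 4): 4² ≡ 5, rhs ≡ 5 → on.

2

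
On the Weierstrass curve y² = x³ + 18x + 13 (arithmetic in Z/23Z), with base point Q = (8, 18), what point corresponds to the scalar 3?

(16, 2)

Repeated addition: build up to 3Q.
2Q: tangent at (8, 18): λ = (3·8² + 18)/(2·18) ≡ 3/13. 13⁻¹ ≡ 16 (mod 23), so λ ≡ 3·16 ≡ 2.
  x = λ² - 8 - 8 = 4 - 16 ≡ 11; y = λ·(8 - 11) - 18 ≡ 22. → (11, 22)
3Q: (11, 22) + (8, 18). λ = (18 - 22)/(8 - 11) ≡ 19/20 mod 23. 20⁻¹ ≡ 15 (mod 23), so λ ≡ 9.
  x = λ² - 11 - 8 = 81 - 19 ≡ 16; y = λ·(11 - 16) - 22 ≡ 2. → (16, 2)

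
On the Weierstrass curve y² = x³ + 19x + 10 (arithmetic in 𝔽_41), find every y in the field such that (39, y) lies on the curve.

13, 28

x³ + 19x + 10 = 60070 ≡ 5 (mod 41).
Square roots of 5 mod 41: 13 and 28 (since 13² = 169 ≡ 5).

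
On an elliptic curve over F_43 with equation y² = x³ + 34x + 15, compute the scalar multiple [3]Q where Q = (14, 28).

(40, 31)

Repeated addition: build up to 3Q.
2Q: tangent at (14, 28): λ = (3·14² + 34)/(2·28) ≡ 20/13. 13⁻¹ ≡ 10 (mod 43), so λ ≡ 20·10 ≡ 28.
  x = λ² - 14 - 14 = 784 - 28 ≡ 25; y = λ·(14 - 25) - 28 ≡ 8. → (25, 8)
3Q: (25, 8) + (14, 28). λ = (28 - 8)/(14 - 25) ≡ 20/32 mod 43. 32⁻¹ ≡ 39 (mod 43), so λ ≡ 6.
  x = λ² - 25 - 14 = 36 - 39 ≡ 40; y = λ·(25 - 40) - 8 ≡ 31. → (40, 31)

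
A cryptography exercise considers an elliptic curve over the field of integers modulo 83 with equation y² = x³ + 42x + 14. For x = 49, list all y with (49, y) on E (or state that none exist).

none

x³ + 42x + 14 = 119721 ≡ 35 (mod 83).
35 is a non-residue mod 83; no y exists.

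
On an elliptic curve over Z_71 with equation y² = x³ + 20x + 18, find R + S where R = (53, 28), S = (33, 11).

(64, 23)

(53, 28) + (33, 11). λ = (11 - 28)/(33 - 53) ≡ 54/51 mod 71. 51⁻¹ ≡ 39 (mod 71), so λ ≡ 47.
  x = λ² - 53 - 33 = 2209 - 86 ≡ 64; y = λ·(53 - 64) - 28 ≡ 23. → (64, 23)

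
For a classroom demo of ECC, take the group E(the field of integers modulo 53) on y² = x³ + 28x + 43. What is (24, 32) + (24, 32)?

(33, 49)

tangent at (24, 32): λ = (3·24² + 28)/(2·32) ≡ 7/11. 11⁻¹ ≡ 29 (mod 53), so λ ≡ 7·29 ≡ 44.
  x = λ² - 24 - 24 = 1936 - 48 ≡ 33; y = λ·(24 - 33) - 32 ≡ 49. → (33, 49)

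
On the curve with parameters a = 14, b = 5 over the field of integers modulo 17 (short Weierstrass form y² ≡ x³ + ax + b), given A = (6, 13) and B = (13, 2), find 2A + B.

First 2A:
Repeated addition: build up to 2A.
2A: tangent at (6, 13): λ = (3·6² + 14)/(2·13) ≡ 3/9. 9⁻¹ ≡ 2 (mod 17), so λ ≡ 3·2 ≡ 6.
  x = λ² - 6 - 6 = 36 - 12 ≡ 7; y = λ·(6 - 7) - 13 ≡ 15. → (7, 15)
2A = (7, 15).
Finally 2A + B:
(7, 15) + (13, 2). λ = (2 - 15)/(13 - 7) ≡ 4/6 mod 17. 6⁻¹ ≡ 3 (mod 17) since 6·3 = 18 ≡ 1, so λ ≡ 12.
  x = λ² - 7 - 13 = 144 - 20 ≡ 5; y = λ·(7 - 5) - 15 ≡ 9. → (5, 9)

(5, 9)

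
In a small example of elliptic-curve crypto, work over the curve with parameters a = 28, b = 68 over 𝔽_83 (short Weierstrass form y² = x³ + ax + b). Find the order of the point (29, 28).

2P: tangent at (29, 28): λ = (3·29² + 28)/(2·28) ≡ 61/56. 56⁻¹ ≡ 43 (mod 83), so λ ≡ 61·43 ≡ 50.
  x = λ² - 29 - 29 = 2500 - 58 ≡ 35; y = λ·(29 - 35) - 28 ≡ 4. → (35, 4)
3P: (35, 4) + (29, 28). λ = (28 - 4)/(29 - 35) ≡ 24/77 mod 83. 77⁻¹ ≡ 69 (mod 83) since 77·69 = 5313 ≡ 1, so λ ≡ 79.
  x = λ² - 35 - 29 = 6241 - 64 ≡ 35; y = λ·(35 - 35) - 4 ≡ 79. → (35, 79)
4P: (35, 79) + (29, 28). λ = (28 - 79)/(29 - 35) ≡ 32/77 mod 83. 77⁻¹ ≡ 69 (mod 83) since 77·69 = 5313 ≡ 1, so λ ≡ 50.
  x = λ² - 35 - 29 = 2500 - 64 ≡ 29; y = λ·(35 - 29) - 79 ≡ 55. → (29, 55)
5P: (29, 55) + (29, 28): same x and y₁ ≡ -y₂, so the sum is O.
5P = O, so the order is 5.

5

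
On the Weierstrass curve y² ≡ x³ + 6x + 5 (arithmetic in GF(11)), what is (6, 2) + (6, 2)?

(0, 4)

tangent at (6, 2): λ = (3·6² + 6)/(2·2) ≡ 4/4. 4⁻¹ ≡ 3 (mod 11), so λ ≡ 4·3 ≡ 1.
  x = λ² - 6 - 6 = 1 - 12 ≡ 0; y = λ·(6 - 0) - 2 ≡ 4. → (0, 4)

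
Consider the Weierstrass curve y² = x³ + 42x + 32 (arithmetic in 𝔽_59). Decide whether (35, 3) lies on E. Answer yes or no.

yes

y² = 3² ≡ 9; x³ + 42x + 32 = 44377 ≡ 9 (mod 59). 9 = 9.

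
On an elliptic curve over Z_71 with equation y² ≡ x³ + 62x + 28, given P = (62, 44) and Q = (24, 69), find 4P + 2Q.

First 4P:
Double-and-add on 4 = (100)₂. Start with P = (62, 44) for the leading 1-bit.
double: tangent at (62, 44): λ = (3·62² + 62)/(2·44) ≡ 21/17. 17⁻¹ ≡ 46 (mod 71), so λ ≡ 21·46 ≡ 43.
  x = λ² - 62 - 62 = 1849 - 124 ≡ 21; y = λ·(62 - 21) - 44 ≡ 15. → (21, 15)
double: tangent at (21, 15): λ = (3·21² + 62)/(2·15) ≡ 36/30. 30⁻¹ ≡ 45 (mod 71) since 30·45 = 1350 ≡ 1, so λ ≡ 36·45 ≡ 58.
  x = λ² - 21 - 21 = 3364 - 42 ≡ 56; y = λ·(21 - 56) - 15 ≡ 14. → (56, 14)
4P = (56, 14).
Next 2Q:
Repeated addition: build up to 2Q.
2Q: tangent at (24, 69): λ = (3·24² + 62)/(2·69) ≡ 15/67. 67⁻¹ ≡ 53 (mod 71) since 67·53 = 3551 ≡ 1, so λ ≡ 15·53 ≡ 14.
  x = λ² - 24 - 24 = 196 - 48 ≡ 6; y = λ·(24 - 6) - 69 ≡ 41. → (6, 41)
2Q = (6, 41).
Finally 4P + 2Q:
(56, 14) + (6, 41). λ = (41 - 14)/(6 - 56) ≡ 27/21 mod 71. 21⁻¹ ≡ 44 (mod 71), so λ ≡ 52.
  x = λ² - 56 - 6 = 2704 - 62 ≡ 15; y = λ·(56 - 15) - 14 ≡ 59. → (15, 59)

(15, 59)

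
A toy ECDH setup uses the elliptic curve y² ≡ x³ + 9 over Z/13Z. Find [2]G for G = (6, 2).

(2, 2)

tangent at (6, 2): λ = (3·6² + 0)/(2·2) ≡ 4/4. 4⁻¹ ≡ 10 (mod 13) since 4·10 = 40 ≡ 1, so λ ≡ 4·10 ≡ 1.
  x = λ² - 6 - 6 = 1 - 12 ≡ 2; y = λ·(6 - 2) - 2 ≡ 2. → (2, 2)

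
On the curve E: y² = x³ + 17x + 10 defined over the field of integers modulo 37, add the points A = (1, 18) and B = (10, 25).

(1, 18) + (10, 25). λ = (25 - 18)/(10 - 1) ≡ 7/9 mod 37. 9⁻¹ ≡ 33 (mod 37) since 9·33 = 297 ≡ 1, so λ ≡ 9.
  x = λ² - 1 - 10 = 81 - 11 ≡ 33; y = λ·(1 - 33) - 18 ≡ 27. → (33, 27)

(33, 27)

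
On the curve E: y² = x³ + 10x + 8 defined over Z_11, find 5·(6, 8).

(2, 6)

Write P = (6, 8).
Repeated addition: build up to 5P.
2P: tangent at (6, 8): λ = (3·6² + 10)/(2·8) ≡ 8/5. 5⁻¹ ≡ 9 (mod 11) since 5·9 = 45 ≡ 1, so λ ≡ 8·9 ≡ 6.
  x = λ² - 6 - 6 = 36 - 12 ≡ 2; y = λ·(6 - 2) - 8 ≡ 5. → (2, 5)
3P: (2, 5) + (6, 8). λ = (8 - 5)/(6 - 2) ≡ 3/4 mod 11. 4⁻¹ ≡ 3 (mod 11), so λ ≡ 9.
  x = λ² - 2 - 6 = 81 - 8 ≡ 7; y = λ·(2 - 7) - 5 ≡ 5. → (7, 5)
4P: (7, 5) + (6, 8). λ = (8 - 5)/(6 - 7) ≡ 3/10 mod 11. 10⁻¹ ≡ 10 (mod 11), so λ ≡ 8.
  x = λ² - 7 - 6 = 64 - 13 ≡ 7; y = λ·(7 - 7) - 5 ≡ 6. → (7, 6)
5P: (7, 6) + (6, 8). λ = (8 - 6)/(6 - 7) ≡ 2/10 mod 11. 10⁻¹ ≡ 10 (mod 11), so λ ≡ 9.
  x = λ² - 7 - 6 = 81 - 13 ≡ 2; y = λ·(7 - 2) - 6 ≡ 6. → (2, 6)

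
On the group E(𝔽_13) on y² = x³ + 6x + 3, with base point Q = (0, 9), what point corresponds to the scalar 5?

(8, 11)

Double-and-add on 5 = (101)₂. Start with Q = (0, 9) for the leading 1-bit.
double: tangent at (0, 9): λ = (3·0² + 6)/(2·9) ≡ 6/5. 5⁻¹ ≡ 8 (mod 13), so λ ≡ 6·8 ≡ 9.
  x = λ² - 0 - 0 = 81 - 0 ≡ 3; y = λ·(0 - 3) - 9 ≡ 3. → (3, 3)
double: tangent at (3, 3): λ = (3·3² + 6)/(2·3) ≡ 7/6. 6⁻¹ ≡ 11 (mod 13), so λ ≡ 7·11 ≡ 12.
  x = λ² - 3 - 3 = 144 - 6 ≡ 8; y = λ·(3 - 8) - 3 ≡ 2. → (8, 2)
add Q: (8, 2) + (0, 9). λ = (9 - 2)/(0 - 8) ≡ 7/5 mod 13. 5⁻¹ ≡ 8 (mod 13), so λ ≡ 4.
  x = λ² - 8 - 0 = 16 - 8 ≡ 8; y = λ·(8 - 8) - 2 ≡ 11. → (8, 11)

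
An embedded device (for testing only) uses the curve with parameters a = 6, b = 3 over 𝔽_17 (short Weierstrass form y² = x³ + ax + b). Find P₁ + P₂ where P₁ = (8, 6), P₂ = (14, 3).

(8, 11)

(8, 6) + (14, 3). λ = (3 - 6)/(14 - 8) ≡ 14/6 mod 17. 6⁻¹ ≡ 3 (mod 17), so λ ≡ 8.
  x = λ² - 8 - 14 = 64 - 22 ≡ 8; y = λ·(8 - 8) - 6 ≡ 11. → (8, 11)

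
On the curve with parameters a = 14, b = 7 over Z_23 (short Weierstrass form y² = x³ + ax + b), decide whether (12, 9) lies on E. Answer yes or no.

no

y² = 9² ≡ 12; x³ + 14x + 7 = 1903 ≡ 17 (mod 23). 12 ≠ 17.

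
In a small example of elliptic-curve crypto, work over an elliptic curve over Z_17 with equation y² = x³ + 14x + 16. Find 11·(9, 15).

(9, 15)

Write Q = (9, 15).
Repeated addition: build up to 11Q.
2Q: tangent at (9, 15): λ = (3·9² + 14)/(2·15) ≡ 2/13. 13⁻¹ ≡ 4 (mod 17), so λ ≡ 2·4 ≡ 8.
  x = λ² - 9 - 9 = 64 - 18 ≡ 12; y = λ·(9 - 12) - 15 ≡ 12. → (12, 12)
3Q: (12, 12) + (9, 15). λ = (15 - 12)/(9 - 12) ≡ 3/14 mod 17. 14⁻¹ ≡ 11 (mod 17), so λ ≡ 16.
  x = λ² - 12 - 9 = 256 - 21 ≡ 14; y = λ·(12 - 14) - 12 ≡ 7. → (14, 7)
4Q: (14, 7) + (9, 15). λ = (15 - 7)/(9 - 14) ≡ 8/12 mod 17. 12⁻¹ ≡ 10 (mod 17) since 12·10 = 120 ≡ 1, so λ ≡ 12.
  x = λ² - 14 - 9 = 144 - 23 ≡ 2; y = λ·(14 - 2) - 7 ≡ 1. → (2, 1)
5Q: (2, 1) + (9, 15). λ = (15 - 1)/(9 - 2) ≡ 14/7 mod 17. 7⁻¹ ≡ 5 (mod 17), so λ ≡ 2.
  x = λ² - 2 - 9 = 4 - 11 ≡ 10; y = λ·(2 - 10) - 1 ≡ 0. → (10, 0)
6Q: (10, 0) + (9, 15). λ = (15 - 0)/(9 - 10) ≡ 15/16 mod 17. 16⁻¹ ≡ 16 (mod 17), so λ ≡ 2.
  x = λ² - 10 - 9 = 4 - 19 ≡ 2; y = λ·(10 - 2) - 0 ≡ 16. → (2, 16)
7Q: (2, 16) + (9, 15). λ = (15 - 16)/(9 - 2) ≡ 16/7 mod 17. 7⁻¹ ≡ 5 (mod 17) since 7·5 = 35 ≡ 1, so λ ≡ 12.
  x = λ² - 2 - 9 = 144 - 11 ≡ 14; y = λ·(2 - 14) - 16 ≡ 10. → (14, 10)
8Q: (14, 10) + (9, 15). λ = (15 - 10)/(9 - 14) ≡ 5/12 mod 17. 12⁻¹ ≡ 10 (mod 17), so λ ≡ 16.
  x = λ² - 14 - 9 = 256 - 23 ≡ 12; y = λ·(14 - 12) - 10 ≡ 5. → (12, 5)
9Q: (12, 5) + (9, 15). λ = (15 - 5)/(9 - 12) ≡ 10/14 mod 17. 14⁻¹ ≡ 11 (mod 17), so λ ≡ 8.
  x = λ² - 12 - 9 = 64 - 21 ≡ 9; y = λ·(12 - 9) - 5 ≡ 2. → (9, 2)
10Q: (9, 2) + (9, 15): same x and y₁ ≡ -y₂, so the sum is 𝒪.
11Q: 𝒪 + (9, 15) = (9, 15) (identity).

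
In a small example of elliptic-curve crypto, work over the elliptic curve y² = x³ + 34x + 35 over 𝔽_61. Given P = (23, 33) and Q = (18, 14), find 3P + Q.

First 3P:
Repeated addition: build up to 3P.
2P: tangent at (23, 33): λ = (3·23² + 34)/(2·33) ≡ 35/5. 5⁻¹ ≡ 49 (mod 61), so λ ≡ 35·49 ≡ 7.
  x = λ² - 23 - 23 = 49 - 46 ≡ 3; y = λ·(23 - 3) - 33 ≡ 46. → (3, 46)
3P: (3, 46) + (23, 33). λ = (33 - 46)/(23 - 3) ≡ 48/20 mod 61. 20⁻¹ ≡ 58 (mod 61), so λ ≡ 39.
  x = λ² - 3 - 23 = 1521 - 26 ≡ 31; y = λ·(3 - 31) - 46 ≡ 21. → (31, 21)
3P = (31, 21).
Finally 3P + Q:
(31, 21) + (18, 14). λ = (14 - 21)/(18 - 31) ≡ 54/48 mod 61. 48⁻¹ ≡ 14 (mod 61) since 48·14 = 672 ≡ 1, so λ ≡ 24.
  x = λ² - 31 - 18 = 576 - 49 ≡ 39; y = λ·(31 - 39) - 21 ≡ 31. → (39, 31)

(39, 31)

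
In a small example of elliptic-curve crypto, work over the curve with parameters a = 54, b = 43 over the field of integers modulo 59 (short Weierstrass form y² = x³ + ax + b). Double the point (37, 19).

(13, 13)

tangent at (37, 19): λ = (3·37² + 54)/(2·19) ≡ 31/38. 38⁻¹ ≡ 14 (mod 59), so λ ≡ 31·14 ≡ 21.
  x = λ² - 37 - 37 = 441 - 74 ≡ 13; y = λ·(37 - 13) - 19 ≡ 13. → (13, 13)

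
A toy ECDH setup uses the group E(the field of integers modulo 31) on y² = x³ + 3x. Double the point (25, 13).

(20, 0)

tangent at (25, 13): λ = (3·25² + 3)/(2·13) ≡ 18/26. 26⁻¹ ≡ 6 (mod 31), so λ ≡ 18·6 ≡ 15.
  x = λ² - 25 - 25 = 225 - 50 ≡ 20; y = λ·(25 - 20) - 13 ≡ 0. → (20, 0)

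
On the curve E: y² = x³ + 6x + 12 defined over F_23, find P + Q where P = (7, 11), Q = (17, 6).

(5, 11)

(7, 11) + (17, 6). λ = (6 - 11)/(17 - 7) ≡ 18/10 mod 23. 10⁻¹ ≡ 7 (mod 23) since 10·7 = 70 ≡ 1, so λ ≡ 11.
  x = λ² - 7 - 17 = 121 - 24 ≡ 5; y = λ·(7 - 5) - 11 ≡ 11. → (5, 11)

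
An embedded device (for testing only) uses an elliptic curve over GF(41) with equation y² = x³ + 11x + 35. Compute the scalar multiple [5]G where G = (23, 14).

(19, 25)

Repeated addition: build up to 5G.
2G: tangent at (23, 14): λ = (3·23² + 11)/(2·14) ≡ 40/28. 28⁻¹ ≡ 22 (mod 41), so λ ≡ 40·22 ≡ 19.
  x = λ² - 23 - 23 = 361 - 46 ≡ 28; y = λ·(23 - 28) - 14 ≡ 14. → (28, 14)
3G: (28, 14) + (23, 14). λ = (14 - 14)/(23 - 28) ≡ 0/36 mod 41. 36⁻¹ ≡ 8 (mod 41) since 36·8 = 288 ≡ 1, so λ ≡ 0.
  x = λ² - 28 - 23 = 0 - 51 ≡ 31; y = λ·(28 - 31) - 14 ≡ 27. → (31, 27)
4G: (31, 27) + (23, 14). λ = (14 - 27)/(23 - 31) ≡ 28/33 mod 41. 33⁻¹ ≡ 5 (mod 41) since 33·5 = 165 ≡ 1, so λ ≡ 17.
  x = λ² - 31 - 23 = 289 - 54 ≡ 30; y = λ·(31 - 30) - 27 ≡ 31. → (30, 31)
5G: (30, 31) + (23, 14). λ = (14 - 31)/(23 - 30) ≡ 24/34 mod 41. 34⁻¹ ≡ 35 (mod 41), so λ ≡ 20.
  x = λ² - 30 - 23 = 400 - 53 ≡ 19; y = λ·(30 - 19) - 31 ≡ 25. → (19, 25)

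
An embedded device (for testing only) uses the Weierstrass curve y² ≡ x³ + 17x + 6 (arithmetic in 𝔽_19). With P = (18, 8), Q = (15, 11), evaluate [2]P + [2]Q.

First 2P:
Repeated addition: build up to 2P.
2P: tangent at (18, 8): λ = (3·18² + 17)/(2·8) ≡ 1/16. 16⁻¹ ≡ 6 (mod 19), so λ ≡ 1·6 ≡ 6.
  x = λ² - 18 - 18 = 36 - 36 ≡ 0; y = λ·(18 - 0) - 8 ≡ 5. → (0, 5)
2P = (0, 5).
Next 2Q:
Repeated addition: build up to 2Q.
2Q: tangent at (15, 11): λ = (3·15² + 17)/(2·11) ≡ 8/3. 3⁻¹ ≡ 13 (mod 19) since 3·13 = 39 ≡ 1, so λ ≡ 8·13 ≡ 9.
  x = λ² - 15 - 15 = 81 - 30 ≡ 13; y = λ·(15 - 13) - 11 ≡ 7. → (13, 7)
2Q = (13, 7).
Finally 2P + 2Q:
(0, 5) + (13, 7). λ = (7 - 5)/(13 - 0) ≡ 2/13 mod 19. 13⁻¹ ≡ 3 (mod 19), so λ ≡ 6.
  x = λ² - 0 - 13 = 36 - 13 ≡ 4; y = λ·(0 - 4) - 5 ≡ 9. → (4, 9)

(4, 9)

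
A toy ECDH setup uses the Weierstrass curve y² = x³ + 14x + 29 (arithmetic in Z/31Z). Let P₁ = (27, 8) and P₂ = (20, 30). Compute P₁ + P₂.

(27, 8) + (20, 30). λ = (30 - 8)/(20 - 27) ≡ 22/24 mod 31. 24⁻¹ ≡ 22 (mod 31) since 24·22 = 528 ≡ 1, so λ ≡ 19.
  x = λ² - 27 - 20 = 361 - 47 ≡ 4; y = λ·(27 - 4) - 8 ≡ 26. → (4, 26)

(4, 26)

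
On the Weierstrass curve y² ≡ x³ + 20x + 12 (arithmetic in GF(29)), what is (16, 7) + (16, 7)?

(10, 20)

tangent at (16, 7): λ = (3·16² + 20)/(2·7) ≡ 5/14. 14⁻¹ ≡ 27 (mod 29), so λ ≡ 5·27 ≡ 19.
  x = λ² - 16 - 16 = 361 - 32 ≡ 10; y = λ·(16 - 10) - 7 ≡ 20. → (10, 20)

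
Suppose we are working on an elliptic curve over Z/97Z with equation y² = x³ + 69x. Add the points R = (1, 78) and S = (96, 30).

(91, 90)

(1, 78) + (96, 30). λ = (30 - 78)/(96 - 1) ≡ 49/95 mod 97. 95⁻¹ ≡ 48 (mod 97) since 95·48 = 4560 ≡ 1, so λ ≡ 24.
  x = λ² - 1 - 96 = 576 - 97 ≡ 91; y = λ·(1 - 91) - 78 ≡ 90. → (91, 90)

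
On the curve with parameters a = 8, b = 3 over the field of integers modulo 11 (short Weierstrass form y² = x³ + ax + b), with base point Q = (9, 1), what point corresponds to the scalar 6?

Repeated addition: build up to 6Q.
2Q: tangent at (9, 1): λ = (3·9² + 8)/(2·1) ≡ 9/2. 2⁻¹ ≡ 6 (mod 11), so λ ≡ 9·6 ≡ 10.
  x = λ² - 9 - 9 = 100 - 18 ≡ 5; y = λ·(9 - 5) - 1 ≡ 6. → (5, 6)
3Q: (5, 6) + (9, 1). λ = (1 - 6)/(9 - 5) ≡ 6/4 mod 11. 4⁻¹ ≡ 3 (mod 11) since 4·3 = 12 ≡ 1, so λ ≡ 7.
  x = λ² - 5 - 9 = 49 - 14 ≡ 2; y = λ·(5 - 2) - 6 ≡ 4. → (2, 4)
4Q: (2, 4) + (9, 1). λ = (1 - 4)/(9 - 2) ≡ 8/7 mod 11. 7⁻¹ ≡ 8 (mod 11), so λ ≡ 9.
  x = λ² - 2 - 9 = 81 - 11 ≡ 4; y = λ·(2 - 4) - 4 ≡ 0. → (4, 0)
5Q: (4, 0) + (9, 1). λ = (1 - 0)/(9 - 4) ≡ 1/5 mod 11. 5⁻¹ ≡ 9 (mod 11), so λ ≡ 9.
  x = λ² - 4 - 9 = 81 - 13 ≡ 2; y = λ·(4 - 2) - 0 ≡ 7. → (2, 7)
6Q: (2, 7) + (9, 1). λ = (1 - 7)/(9 - 2) ≡ 5/7 mod 11. 7⁻¹ ≡ 8 (mod 11) since 7·8 = 56 ≡ 1, so λ ≡ 7.
  x = λ² - 2 - 9 = 49 - 11 ≡ 5; y = λ·(2 - 5) - 7 ≡ 5. → (5, 5)

(5, 5)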